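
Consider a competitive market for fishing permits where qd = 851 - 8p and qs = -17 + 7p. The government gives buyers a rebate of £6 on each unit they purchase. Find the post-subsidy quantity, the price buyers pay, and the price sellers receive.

Pre-subsidy: 851 - 8p = -17 + 7p gives p* = 868/15, q* = 5821/15.
With the rebate, buyers effectively pay pb = ps − 6, where ps is the price sellers receive.
Demand in terms of ps becomes qd = 851 − 8(ps − 6) = 899 - 8ps. Setting this equal to supply: 899 - 8ps = -17 + 7ps, so ps = 916/15.
Buyers pay pb = 916/15 − 6 = 826/15; q' = -17 + 7·(916/15) = 6157/15.

q' = 6157/15; buyers pay 826/15; sellers receive 916/15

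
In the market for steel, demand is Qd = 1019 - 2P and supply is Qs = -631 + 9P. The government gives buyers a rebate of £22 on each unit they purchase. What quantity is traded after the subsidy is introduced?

Pre-subsidy: 1019 - 2P = -631 + 9P gives P* = 150, Q* = 719.
With the rebate, buyers effectively pay Pb = Ps − 22, where Ps is the price sellers receive.
Demand in terms of Ps becomes Qd = 1019 − 2(Ps − 22) = 1063 - 2Ps. Setting this equal to supply: 1063 - 2Ps = -631 + 9Ps, so Ps = 154.
Buyers pay Pb = 154 − 22 = 132; Q' = -631 + 9·154 = 755.

Q' = 755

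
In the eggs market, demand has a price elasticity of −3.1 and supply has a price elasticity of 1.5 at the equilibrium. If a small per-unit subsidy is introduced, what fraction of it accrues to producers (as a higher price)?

Producer share = 31/46

For a small subsidy around the equilibrium, the benefit split depends on the relative slopes, which at a point are proportional to the elasticities.
Buyer share = εs/(εs + |εd|) = 1.5/(1.5 + 3.1) = 15/46; seller share = |εd|/(εs + |εd|) = 31/46.
So producers capture 31/46 of the subsidy.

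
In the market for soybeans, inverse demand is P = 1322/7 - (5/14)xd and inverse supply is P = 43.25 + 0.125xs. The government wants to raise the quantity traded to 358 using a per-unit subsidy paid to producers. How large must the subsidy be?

Required subsidy s = 27 per unit

At x = 358, from the demand curve buyers pay Pb = 1322/7 − (5/14)·358 = 61; from the supply curve sellers need Ps = 43.25 + 0.125·358 = 88.
The subsidy must fill the gap: s = Ps − Pb = 88 − 61 = 27.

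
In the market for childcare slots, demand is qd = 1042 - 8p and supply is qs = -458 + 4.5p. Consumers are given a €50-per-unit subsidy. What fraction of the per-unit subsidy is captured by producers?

Producer share = 0.64

Pre-subsidy: 1042 - 8p = -458 + 4.5p gives p* = 120, q* = 82.
With the rebate, buyers effectively pay pb = ps − 50, where ps is the price sellers receive.
Demand in terms of ps becomes qd = 1042 − 8(ps − 50) = 1442 - 8ps. Setting this equal to supply: 1442 - 8ps = -458 + 4.5ps, so ps = 152.
Buyers pay pb = 152 − 50 = 102; q' = -458 + 4.5·152 = 226.
Buyers' price falls by p* − pb = 120 − 102 = 18; sellers' price rises by ps − p* = 152 − 120 = 32.
So producers capture 32/50 = 0.64 of each unit of subsidy.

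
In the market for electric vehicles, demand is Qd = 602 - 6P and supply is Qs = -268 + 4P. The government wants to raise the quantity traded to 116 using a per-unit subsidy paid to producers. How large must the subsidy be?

At Q = 116, invert demand for the buyer price: Pb = (602 − 116)/6 = 81; invert supply for the seller price: Ps = (116 − (-268))/4 = 96.
The subsidy must fill the gap: s = Ps − Pb = 96 − 81 = 15.

Required subsidy s = 15 per unit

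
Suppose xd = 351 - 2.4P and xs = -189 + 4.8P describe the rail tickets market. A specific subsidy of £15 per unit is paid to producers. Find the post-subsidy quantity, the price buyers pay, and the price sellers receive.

Pre-subsidy: 351 - 2.4P = -189 + 4.8P gives P* = 75, x* = 171.
With the subsidy, sellers receive Ps = Pb + 15 for each unit, where Pb is the price buyers pay.
Supply in terms of Pb becomes xs = -189 + 4.8(Pb + 15) = -117 + 4.8Pb. Setting this equal to demand: 351 - 2.4Pb = -117 + 4.8Pb, so Pb = 65.
Sellers receive Ps = 65 + 15 = 80; x' = 351 − 2.4·65 = 195.

x' = 195; buyers pay £65; sellers receive £80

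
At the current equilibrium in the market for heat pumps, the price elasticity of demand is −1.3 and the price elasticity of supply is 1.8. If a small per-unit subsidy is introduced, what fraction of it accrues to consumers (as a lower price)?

For a small subsidy around the equilibrium, the benefit split depends on the relative slopes, which at a point are proportional to the elasticities.
Buyer share = εs/(εs + |εd|) = 1.8/(1.8 + 1.3) = 18/31; seller share = |εd|/(εs + |εd|) = 13/31.

Consumer share = 18/31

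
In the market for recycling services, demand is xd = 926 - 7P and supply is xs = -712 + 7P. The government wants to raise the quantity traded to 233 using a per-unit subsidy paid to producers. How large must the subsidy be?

Required subsidy s = 36 per unit

At x = 233, invert demand for the buyer price: Pb = (926 − 233)/7 = 99; invert supply for the seller price: Ps = (233 − (-712))/7 = 135.
The subsidy must fill the gap: s = Ps − Pb = 135 − 99 = 36.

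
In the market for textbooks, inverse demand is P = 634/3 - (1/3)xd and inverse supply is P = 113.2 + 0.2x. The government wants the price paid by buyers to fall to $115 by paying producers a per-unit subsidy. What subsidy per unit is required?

At a buyer price of 115, quantity demanded is 634 − 3·115 = 289.
Sellers supply 289 only when they receive Ps = 113.2 + 0.2·289 = 171.
s = Ps − Pb = 171 − 115 = 56.

Required subsidy s = $56 per unit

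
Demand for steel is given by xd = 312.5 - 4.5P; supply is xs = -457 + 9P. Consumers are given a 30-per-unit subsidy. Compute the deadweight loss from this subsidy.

Pre-subsidy: 312.5 - 4.5P = -457 + 9P gives P* = 57, x* = 56.
With the rebate, buyers effectively pay Pb = Ps − 30, where Ps is the price sellers receive.
Demand in terms of Ps becomes xd = 312.5 − 4.5(Ps − 30) = 447.5 - 4.5Ps. Setting this equal to supply: 447.5 - 4.5Ps = -457 + 9Ps, so Ps = 67.
Buyers pay Pb = 67 − 30 = 37; x' = -457 + 9·67 = 146.
The subsidy expands output by 146 − 56 = 90 past the efficient level; on those units the gap between marginal cost and willingness to pay runs from 0 up to 30.
DWL = ½ × 30 × 90 = 1350.

Deadweight loss = 1350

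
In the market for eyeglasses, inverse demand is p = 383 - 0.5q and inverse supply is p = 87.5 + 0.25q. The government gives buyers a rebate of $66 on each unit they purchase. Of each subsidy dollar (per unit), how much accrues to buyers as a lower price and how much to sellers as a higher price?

Buyers gain $44 per unit; sellers gain $22 per unit

Pre-subsidy: 383 - 0.5q = 87.5 + 0.25q gives q* = 394 and p* = 186.
With the rebate, buyers effectively pay pb = ps − 66, where ps is the price sellers receive.
On the curves, pb = 383 - 0.5q and ps = 87.5 + 0.25q; the wedge ps − pb = 66 gives 87.5 + 0.25q − (383 - 0.5q) = 66, so q' = 482.
Then pb = 383 − 0.5·482 = 142 and ps = 87.5 + 0.25·482 = 208.
Buyers' price falls by p* − pb = 186 − 142 = 44; sellers' price rises by ps − p* = 208 − 186 = 22.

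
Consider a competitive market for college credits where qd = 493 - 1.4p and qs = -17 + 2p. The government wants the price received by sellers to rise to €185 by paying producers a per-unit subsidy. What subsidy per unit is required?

At a seller price of 185, quantity supplied is -17 + 2·185 = 353.
Buyers absorb 353 only when they pay pb with 493 − 1.4·pb = 353, i.e. pb = 100.
s = ps − pb = 185 − 100 = 85.

Required subsidy s = €85 per unit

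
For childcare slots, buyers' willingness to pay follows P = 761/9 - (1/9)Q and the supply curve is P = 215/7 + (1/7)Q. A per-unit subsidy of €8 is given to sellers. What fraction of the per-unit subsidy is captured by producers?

Pre-subsidy: 761/9 - (1/9)Q = 215/7 + (1/7)Q gives Q* = 212 and P* = 61.
With the subsidy, sellers receive Ps = Pb + 8 for each unit, where Pb is the price buyers pay.
On the curves, Pb = 761/9 - (1/9)Q and Ps = 215/7 + (1/7)Q; the wedge Ps − Pb = 8 gives 215/7 + (1/7)Q − (761/9 - (1/9)Q) = 8, so Q' = 243.5.
Then Pb = 761/9 − (1/9)·243.5 = 57.5 and Ps = 215/7 + (1/7)·243.5 = 65.5.
Buyers' price falls by P* − Pb = 61 − 57.5 = 3.5; sellers' price rises by Ps − P* = 65.5 − 61 = 4.5.
So producers capture 4.5/8 = 0.5625 of each unit of subsidy.

Producer share = 0.5625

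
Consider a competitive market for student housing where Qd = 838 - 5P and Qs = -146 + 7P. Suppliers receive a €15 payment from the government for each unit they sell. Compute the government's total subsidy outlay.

Government cost = €7076.25

Pre-subsidy: 838 - 5P = -146 + 7P gives P* = 82, Q* = 428.
With the subsidy, sellers receive Ps = Pb + 15 for each unit, where Pb is the price buyers pay.
Supply in terms of Pb becomes Qs = -146 + 7(Pb + 15) = -41 + 7Pb. Setting this equal to demand: 838 - 5Pb = -41 + 7Pb, so Pb = 73.25.
Sellers receive Ps = 73.25 + 15 = 88.25; Q' = 838 − 5·73.25 = 471.75.
Government outlay = subsidy × quantity = 15 × 471.75 = 7076.25.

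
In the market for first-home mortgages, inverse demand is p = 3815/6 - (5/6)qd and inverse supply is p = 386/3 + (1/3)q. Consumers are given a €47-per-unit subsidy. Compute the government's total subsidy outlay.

Pre-subsidy: 3815/6 - (5/6)q = 386/3 + (1/3)q gives q* = 3043/7 and p* = 1915/7.
With the rebate, buyers effectively pay pb = ps − 47, where ps is the price sellers receive.
On the curves, pb = 3815/6 - (5/6)q and ps = 386/3 + (1/3)q; the wedge ps − pb = 47 gives 386/3 + (1/3)q − (3815/6 - (5/6)q) = 47, so q' = 475.
Then pb = 3815/6 − (5/6)·475 = 240 and ps = 386/3 + (1/3)·475 = 287.
Government outlay = subsidy × quantity = 47 × 475 = 22325.

Government cost = €22325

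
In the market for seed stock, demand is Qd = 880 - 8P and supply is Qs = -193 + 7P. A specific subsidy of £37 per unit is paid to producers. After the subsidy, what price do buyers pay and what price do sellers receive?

Buyers pay 814/15; sellers receive 1369/15

Pre-subsidy: 880 - 8P = -193 + 7P gives P* = 1073/15, Q* = 4616/15.
With the subsidy, sellers receive Ps = Pb + 37 for each unit, where Pb is the price buyers pay.
Supply in terms of Pb becomes Qs = -193 + 7(Pb + 37) = 66 + 7Pb. Setting this equal to demand: 880 - 8Pb = 66 + 7Pb, so Pb = 814/15.
Sellers receive Ps = 814/15 + 37 = 1369/15; Q' = 880 − 8·(814/15) = 6688/15.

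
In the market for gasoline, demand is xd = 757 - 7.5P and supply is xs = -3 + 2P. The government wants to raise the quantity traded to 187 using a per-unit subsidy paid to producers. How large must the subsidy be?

At x = 187, invert demand for the buyer price: Pb = (757 − 187)/7.5 = 76; invert supply for the seller price: Ps = (187 − (-3))/2 = 95.
The subsidy must fill the gap: s = Ps − Pb = 95 − 76 = 19.

Required subsidy s = 19 per unit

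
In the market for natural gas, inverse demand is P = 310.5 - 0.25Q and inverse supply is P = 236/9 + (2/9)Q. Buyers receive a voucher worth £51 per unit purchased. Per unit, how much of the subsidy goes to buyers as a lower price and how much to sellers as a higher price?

Buyers gain £27 per unit; sellers gain £24 per unit

Pre-subsidy: 310.5 - 0.25Q = 236/9 + (2/9)Q gives Q* = 602 and P* = 160.
With the rebate, buyers effectively pay Pb = Ps − 51, where Ps is the price sellers receive.
On the curves, Pb = 310.5 - 0.25Q and Ps = 236/9 + (2/9)Q; the wedge Ps − Pb = 51 gives 236/9 + (2/9)Q − (310.5 - 0.25Q) = 51, so Q' = 710.
Then Pb = 310.5 − 0.25·710 = 133 and Ps = 236/9 + (2/9)·710 = 184.
Buyers' price falls by P* − Pb = 160 − 133 = 27; sellers' price rises by Ps − P* = 184 − 160 = 24.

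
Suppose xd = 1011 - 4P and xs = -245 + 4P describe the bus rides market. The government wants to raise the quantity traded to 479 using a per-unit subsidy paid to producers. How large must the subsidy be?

Required subsidy s = 48 per unit

At x = 479, invert demand for the buyer price: Pb = (1011 − 479)/4 = 133; invert supply for the seller price: Ps = (479 − (-245))/4 = 181.
The subsidy must fill the gap: s = Ps − Pb = 181 − 133 = 48.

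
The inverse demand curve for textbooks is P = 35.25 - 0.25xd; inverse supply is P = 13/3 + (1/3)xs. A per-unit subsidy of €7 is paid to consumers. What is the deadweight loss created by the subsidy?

Pre-subsidy: 35.25 - 0.25x = 13/3 + (1/3)x gives x* = 53 and P* = 22.
With the rebate, buyers effectively pay Pb = Ps − 7, where Ps is the price sellers receive.
On the curves, Pb = 35.25 - 0.25x and Ps = 13/3 + (1/3)x; the wedge Ps − Pb = 7 gives 13/3 + (1/3)x − (35.25 - 0.25x) = 7, so x' = 65.
Then Pb = 35.25 − 0.25·65 = 19 and Ps = 13/3 + (1/3)·65 = 26.
The subsidy expands output by 65 − 53 = 12 past the efficient level; on those units the gap between marginal cost and willingness to pay runs from 0 up to 7.
DWL = ½ × 7 × 12 = 42.

Deadweight loss = €42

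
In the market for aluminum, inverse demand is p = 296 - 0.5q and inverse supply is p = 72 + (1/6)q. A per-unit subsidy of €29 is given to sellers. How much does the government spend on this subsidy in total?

Government cost = €11005.5

Pre-subsidy: 296 - 0.5q = 72 + (1/6)q gives q* = 336 and p* = 128.
With the subsidy, sellers receive ps = pb + 29 for each unit, where pb is the price buyers pay.
On the curves, pb = 296 - 0.5q and ps = 72 + (1/6)q; the wedge ps − pb = 29 gives 72 + (1/6)q − (296 - 0.5q) = 29, so q' = 379.5.
Then pb = 296 − 0.5·379.5 = 106.25 and ps = 72 + (1/6)·379.5 = 135.25.
Government outlay = subsidy × quantity = 29 × 379.5 = 11005.5.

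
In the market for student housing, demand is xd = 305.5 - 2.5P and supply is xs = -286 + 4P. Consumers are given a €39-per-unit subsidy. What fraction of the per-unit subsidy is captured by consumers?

Consumer share = 8/13

Pre-subsidy: 305.5 - 2.5P = -286 + 4P gives P* = 91, x* = 78.
With the rebate, buyers effectively pay Pb = Ps − 39, where Ps is the price sellers receive.
Demand in terms of Ps becomes xd = 305.5 − 2.5(Ps − 39) = 403 - 2.5Ps. Setting this equal to supply: 403 - 2.5Ps = -286 + 4Ps, so Ps = 106.
Buyers pay Pb = 106 − 39 = 67; x' = -286 + 4·106 = 138.
Buyers' price falls by P* − Pb = 91 − 67 = 24; sellers' price rises by Ps − P* = 106 − 91 = 15.
So consumers capture 24/39 = 8/13 of each unit of subsidy.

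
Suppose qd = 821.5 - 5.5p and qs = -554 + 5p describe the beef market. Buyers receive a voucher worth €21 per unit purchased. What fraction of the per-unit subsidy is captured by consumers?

Consumer share = 10/21

Pre-subsidy: 821.5 - 5.5p = -554 + 5p gives p* = 131, q* = 101.
With the rebate, buyers effectively pay pb = ps − 21, where ps is the price sellers receive.
Demand in terms of ps becomes qd = 821.5 − 5.5(ps − 21) = 937 - 5.5ps. Setting this equal to supply: 937 - 5.5ps = -554 + 5ps, so ps = 142.
Buyers pay pb = 142 − 21 = 121; q' = -554 + 5·142 = 156.
Buyers' price falls by p* − pb = 131 − 121 = 10; sellers' price rises by ps − p* = 142 − 131 = 11.
So consumers capture 10/21 = 10/21 of each unit of subsidy.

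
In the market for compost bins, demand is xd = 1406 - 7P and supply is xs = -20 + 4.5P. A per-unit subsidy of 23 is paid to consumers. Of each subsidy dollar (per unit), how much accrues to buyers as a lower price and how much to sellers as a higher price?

Pre-subsidy: 1406 - 7P = -20 + 4.5P gives P* = 124, x* = 538.
With the rebate, buyers effectively pay Pb = Ps − 23, where Ps is the price sellers receive.
Demand in terms of Ps becomes xd = 1406 − 7(Ps − 23) = 1567 - 7Ps. Setting this equal to supply: 1567 - 7Ps = -20 + 4.5Ps, so Ps = 138.
Buyers pay Pb = 138 − 23 = 115; x' = -20 + 4.5·138 = 601.
Buyers' price falls by P* − Pb = 124 − 115 = 9; sellers' price rises by Ps − P* = 138 − 124 = 14.

Buyers gain 9 per unit; sellers gain 14 per unit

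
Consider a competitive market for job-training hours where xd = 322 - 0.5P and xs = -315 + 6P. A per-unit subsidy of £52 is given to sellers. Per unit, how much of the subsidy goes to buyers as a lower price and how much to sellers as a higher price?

Buyers gain £48 per unit; sellers gain £4 per unit

Pre-subsidy: 322 - 0.5P = -315 + 6P gives P* = 98, x* = 273.
With the subsidy, sellers receive Ps = Pb + 52 for each unit, where Pb is the price buyers pay.
Supply in terms of Pb becomes xs = -315 + 6(Pb + 52) = -3 + 6Pb. Setting this equal to demand: 322 - 0.5Pb = -3 + 6Pb, so Pb = 50.
Sellers receive Ps = 50 + 52 = 102; x' = 322 − 0.5·50 = 297.
Buyers' price falls by P* − Pb = 98 − 50 = 48; sellers' price rises by Ps − P* = 102 − 98 = 4.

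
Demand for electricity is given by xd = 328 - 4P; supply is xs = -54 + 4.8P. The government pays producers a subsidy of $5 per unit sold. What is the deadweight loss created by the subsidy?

Pre-subsidy: 328 - 4P = -54 + 4.8P gives P* = 955/22, x* = 1698/11.
With the subsidy, sellers receive Ps = Pb + 5 for each unit, where Pb is the price buyers pay.
Supply in terms of Pb becomes xs = -54 + 4.8(Pb + 5) = -30 + 4.8Pb. Setting this equal to demand: 328 - 4Pb = -30 + 4.8Pb, so Pb = 895/22.
Sellers receive Ps = 895/22 + 5 = 1005/22; x' = 328 − 4·(895/22) = 1818/11.
The subsidy expands output by 1818/11 − 1698/11 = 120/11 past the efficient level; on those units the gap between marginal cost and willingness to pay runs from 0 up to 5.
DWL = ½ × 5 × 120/11 = 300/11.

Deadweight loss = 300/11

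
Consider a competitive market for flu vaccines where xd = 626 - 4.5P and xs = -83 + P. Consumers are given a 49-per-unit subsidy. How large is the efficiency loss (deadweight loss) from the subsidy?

Deadweight loss = 21609/22

Pre-subsidy: 626 - 4.5P = -83 + P gives P* = 1418/11, x* = 505/11.
With the rebate, buyers effectively pay Pb = Ps − 49, where Ps is the price sellers receive.
Demand in terms of Ps becomes xd = 626 − 4.5(Ps − 49) = 846.5 - 4.5Ps. Setting this equal to supply: 846.5 - 4.5Ps = -83 + Ps, so Ps = 169.
Buyers pay Pb = 169 − 49 = 120; x' = -83 + 1·169 = 86.
The subsidy expands output by 86 − 505/11 = 441/11 past the efficient level; on those units the gap between marginal cost and willingness to pay runs from 0 up to 49.
DWL = ½ × 49 × 441/11 = 21609/22.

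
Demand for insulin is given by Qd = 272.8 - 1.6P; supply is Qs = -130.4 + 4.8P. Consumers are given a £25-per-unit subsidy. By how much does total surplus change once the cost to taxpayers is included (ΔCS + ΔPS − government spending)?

Pre-subsidy: 272.8 - 1.6P = -130.4 + 4.8P gives P* = 63, Q* = 172.
With the rebate, buyers effectively pay Pb = Ps − 25, where Ps is the price sellers receive.
Demand in terms of Ps becomes Qd = 272.8 − 1.6(Ps − 25) = 312.8 - 1.6Ps. Setting this equal to supply: 312.8 - 1.6Ps = -130.4 + 4.8Ps, so Ps = 69.25.
Buyers pay Pb = 69.25 − 25 = 44.25; Q' = -130.4 + 4.8·69.25 = 202.
ΔCS = ½(172 + 202)(63 − 44.25) = 3506.25; ΔPS = ½(172 + 202)(69.25 − 63) = 1168.75.
Government spending = 25 × 202 = 5050.
Net change = 3506.25 + 1168.75 − 5050 = -375. The loss equals the DWL triangle ½·25·30.

Net change in total surplus = -£375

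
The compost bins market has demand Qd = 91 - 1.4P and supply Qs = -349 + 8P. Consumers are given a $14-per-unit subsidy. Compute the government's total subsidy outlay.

Government cost = 27734/47

Pre-subsidy: 91 - 1.4P = -349 + 8P gives P* = 2200/47, Q* = 1197/47.
With the rebate, buyers effectively pay Pb = Ps − 14, where Ps is the price sellers receive.
Demand in terms of Ps becomes Qd = 91 − 1.4(Ps − 14) = 110.6 - 1.4Ps. Setting this equal to supply: 110.6 - 1.4Ps = -349 + 8Ps, so Ps = 2298/47.
Buyers pay Pb = 2298/47 − 14 = 1640/47; Q' = -349 + 8·(2298/47) = 1981/47.
Government outlay = subsidy × quantity = 14 × 1981/47 = 27734/47.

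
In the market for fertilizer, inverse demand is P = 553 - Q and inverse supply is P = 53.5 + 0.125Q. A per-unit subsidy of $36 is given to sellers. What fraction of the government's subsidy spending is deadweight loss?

DWL / government spending = 4/119

Pre-subsidy: 553 - Q = 53.5 + 0.125Q gives Q* = 444 and P* = 109.
With the subsidy, sellers receive Ps = Pb + 36 for each unit, where Pb is the price buyers pay.
On the curves, Pb = 553 - Q and Ps = 53.5 + 0.125Q; the wedge Ps − Pb = 36 gives 53.5 + 0.125Q − (553 - Q) = 36, so Q' = 476.
Then Pb = 553 − 1·476 = 77 and Ps = 53.5 + 0.125·476 = 113.
ΔCS = ½(444 + 476)(109 − 77) = 14720; ΔPS = ½(444 + 476)(113 − 109) = 1840.
Government spending = 36 × 476 = 17136.
DWL = ½ × 36 × (476 − 444) = 576; fraction = 576 / 17136 = 4/119.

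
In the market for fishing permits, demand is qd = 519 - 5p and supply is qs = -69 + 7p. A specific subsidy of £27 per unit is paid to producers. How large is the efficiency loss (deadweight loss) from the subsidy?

Deadweight loss = £1063.125

Pre-subsidy: 519 - 5p = -69 + 7p gives p* = 49, q* = 274.
With the subsidy, sellers receive ps = pb + 27 for each unit, where pb is the price buyers pay.
Supply in terms of pb becomes qs = -69 + 7(pb + 27) = 120 + 7pb. Setting this equal to demand: 519 - 5pb = 120 + 7pb, so pb = 33.25.
Sellers receive ps = 33.25 + 27 = 60.25; q' = 519 − 5·33.25 = 352.75.
The subsidy expands output by 352.75 − 274 = 78.75 past the efficient level; on those units the gap between marginal cost and willingness to pay runs from 0 up to 27.
DWL = ½ × 27 × 78.75 = 1063.125.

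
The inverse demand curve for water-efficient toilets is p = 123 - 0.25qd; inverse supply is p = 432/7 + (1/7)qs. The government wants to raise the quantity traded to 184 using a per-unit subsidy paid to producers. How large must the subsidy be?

At q = 184, from the demand curve buyers pay pb = 123 − 0.25·184 = 77; from the supply curve sellers need ps = 432/7 + (1/7)·184 = 88.
The subsidy must fill the gap: s = ps − pb = 88 − 77 = 11.

Required subsidy s = 11 per unit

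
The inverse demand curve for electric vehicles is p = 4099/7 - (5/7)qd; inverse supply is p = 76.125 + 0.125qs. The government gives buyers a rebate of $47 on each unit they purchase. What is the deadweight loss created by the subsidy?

Pre-subsidy: 4099/7 - (5/7)q = 76.125 + 0.125q gives q* = 607 and p* = 152.
With the rebate, buyers effectively pay pb = ps − 47, where ps is the price sellers receive.
On the curves, pb = 4099/7 - (5/7)q and ps = 76.125 + 0.125q; the wedge ps − pb = 47 gives 76.125 + 0.125q − (4099/7 - (5/7)q) = 47, so q' = 663.
Then pb = 4099/7 − (5/7)·663 = 112 and ps = 76.125 + 0.125·663 = 159.
The subsidy expands output by 663 − 607 = 56 past the efficient level; on those units the gap between marginal cost and willingness to pay runs from 0 up to 47.
DWL = ½ × 47 × 56 = 1316.

Deadweight loss = $1316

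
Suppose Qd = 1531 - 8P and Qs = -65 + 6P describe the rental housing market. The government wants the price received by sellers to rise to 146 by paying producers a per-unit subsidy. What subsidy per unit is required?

At a seller price of 146, quantity supplied is -65 + 6·146 = 811.
Buyers absorb 811 only when they pay Pb with 1531 − 8·Pb = 811, i.e. Pb = 90.
s = Ps − Pb = 146 − 90 = 56.

Required subsidy s = 56 per unit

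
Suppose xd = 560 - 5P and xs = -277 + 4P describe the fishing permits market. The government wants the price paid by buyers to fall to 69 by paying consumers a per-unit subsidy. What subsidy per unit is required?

Required subsidy s = 54 per unit

At a buyer price of 69, quantity demanded is 560 − 5·69 = 215.
Sellers supply 215 only when they receive Ps with -277 + 4·Ps = 215, i.e. Ps = 123.
s = Ps − Pb = 123 − 69 = 54.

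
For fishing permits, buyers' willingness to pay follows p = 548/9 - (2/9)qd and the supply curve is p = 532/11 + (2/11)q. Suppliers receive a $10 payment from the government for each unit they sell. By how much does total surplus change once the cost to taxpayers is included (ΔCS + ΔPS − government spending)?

Pre-subsidy: 548/9 - (2/9)q = 532/11 + (2/11)q gives q* = 31 and p* = 54.
With the subsidy, sellers receive ps = pb + 10 for each unit, where pb is the price buyers pay.
On the curves, pb = 548/9 - (2/9)q and ps = 532/11 + (2/11)q; the wedge ps − pb = 10 gives 532/11 + (2/11)q − (548/9 - (2/9)q) = 10, so q' = 55.75.
Then pb = 548/9 − (2/9)·55.75 = 48.5 and ps = 532/11 + (2/11)·55.75 = 58.5.
ΔCS = ½(31 + 55.75)(54 − 48.5) = 238.5625; ΔPS = ½(31 + 55.75)(58.5 − 54) = 195.1875.
Government spending = 10 × 55.75 = 557.5.
Net change = 238.5625 + 195.1875 − 557.5 = -123.75. The loss equals the DWL triangle ½·10·24.75.

Net change in total surplus = -$123.75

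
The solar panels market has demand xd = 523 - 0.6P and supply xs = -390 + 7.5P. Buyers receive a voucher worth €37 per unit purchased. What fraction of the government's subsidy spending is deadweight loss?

DWL / government spending = 111/5140

Pre-subsidy: 523 - 0.6P = -390 + 7.5P gives P* = 9130/81, x* = 12295/27.
With the rebate, buyers effectively pay Pb = Ps − 37, where Ps is the price sellers receive.
Demand in terms of Ps becomes xd = 523 − 0.6(Ps − 37) = 545.2 - 0.6Ps. Setting this equal to supply: 545.2 - 0.6Ps = -390 + 7.5Ps, so Ps = 9352/81.
Buyers pay Pb = 9352/81 − 37 = 6355/81; x' = -390 + 7.5·(9352/81) = 12850/27.
ΔCS = ½(12295/27 + 12850/27)(9130/81 − 6355/81) = 23259125/1458; ΔPS = ½(12295/27 + 12850/27)(9352/81 − 9130/81) = 930365/729.
Government spending = 37 × 12850/27 = 475450/27.
DWL = ½ × 37 × (12850/27 − 12295/27) = 6845/18; fraction = (6845/18) / (475450/27) = 111/5140.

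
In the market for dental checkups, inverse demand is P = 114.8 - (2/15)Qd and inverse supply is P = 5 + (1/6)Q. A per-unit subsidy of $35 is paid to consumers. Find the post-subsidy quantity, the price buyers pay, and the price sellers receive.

Q' = 1448/3; buyers pay 454/9; sellers receive 769/9

Pre-subsidy: 114.8 - (2/15)Q = 5 + (1/6)Q gives Q* = 366 and P* = 66.
With the rebate, buyers effectively pay Pb = Ps − 35, where Ps is the price sellers receive.
On the curves, Pb = 114.8 - (2/15)Q and Ps = 5 + (1/6)Q; the wedge Ps − Pb = 35 gives 5 + (1/6)Q − (114.8 - (2/15)Q) = 35, so Q' = 1448/3.
Then Pb = 114.8 − (2/15)·(1448/3) = 454/9 and Ps = 5 + (1/6)·(1448/3) = 769/9.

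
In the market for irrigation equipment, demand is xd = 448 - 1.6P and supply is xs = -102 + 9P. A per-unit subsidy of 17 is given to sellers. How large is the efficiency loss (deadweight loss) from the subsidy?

Pre-subsidy: 448 - 1.6P = -102 + 9P gives P* = 2750/53, x* = 19344/53.
With the subsidy, sellers receive Ps = Pb + 17 for each unit, where Pb is the price buyers pay.
Supply in terms of Pb becomes xs = -102 + 9(Pb + 17) = 51 + 9Pb. Setting this equal to demand: 448 - 1.6Pb = 51 + 9Pb, so Pb = 1985/53.
Sellers receive Ps = 1985/53 + 17 = 2886/53; x' = 448 − 1.6·(1985/53) = 20568/53.
The subsidy expands output by 20568/53 − 19344/53 = 1224/53 past the efficient level; on those units the gap between marginal cost and willingness to pay runs from 0 up to 17.
DWL = ½ × 17 × 1224/53 = 10404/53.

Deadweight loss = 10404/53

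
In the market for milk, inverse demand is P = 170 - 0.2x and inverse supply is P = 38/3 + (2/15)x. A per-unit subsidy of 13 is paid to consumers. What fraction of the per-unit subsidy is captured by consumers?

Pre-subsidy: 170 - 0.2x = 38/3 + (2/15)x gives x* = 472 and P* = 75.6.
With the rebate, buyers effectively pay Pb = Ps − 13, where Ps is the price sellers receive.
On the curves, Pb = 170 - 0.2x and Ps = 38/3 + (2/15)x; the wedge Ps − Pb = 13 gives 38/3 + (2/15)x − (170 - 0.2x) = 13, so x' = 511.
Then Pb = 170 − 0.2·511 = 67.8 and Ps = 38/3 + (2/15)·511 = 80.8.
Buyers' price falls by P* − Pb = 75.6 − 67.8 = 7.8; sellers' price rises by Ps − P* = 80.8 − 75.6 = 5.2.
So consumers capture 7.8/13 = 0.6 of each unit of subsidy.

Consumer share = 0.6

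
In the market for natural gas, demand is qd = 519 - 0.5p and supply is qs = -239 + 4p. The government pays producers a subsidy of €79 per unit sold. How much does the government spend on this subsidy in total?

Government cost = 334091/9

Pre-subsidy: 519 - 0.5p = -239 + 4p gives p* = 1516/9, q* = 3913/9.
With the subsidy, sellers receive ps = pb + 79 for each unit, where pb is the price buyers pay.
Supply in terms of pb becomes qs = -239 + 4(pb + 79) = 77 + 4pb. Setting this equal to demand: 519 - 0.5pb = 77 + 4pb, so pb = 884/9.
Sellers receive ps = 884/9 + 79 = 1595/9; q' = 519 − 0.5·(884/9) = 4229/9.
Government outlay = subsidy × quantity = 79 × 4229/9 = 334091/9.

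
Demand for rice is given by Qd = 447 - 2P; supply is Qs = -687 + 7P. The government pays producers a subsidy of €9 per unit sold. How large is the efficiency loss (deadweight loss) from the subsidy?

Deadweight loss = €63

Pre-subsidy: 447 - 2P = -687 + 7P gives P* = 126, Q* = 195.
With the subsidy, sellers receive Ps = Pb + 9 for each unit, where Pb is the price buyers pay.
Supply in terms of Pb becomes Qs = -687 + 7(Pb + 9) = -624 + 7Pb. Setting this equal to demand: 447 - 2Pb = -624 + 7Pb, so Pb = 119.
Sellers receive Ps = 119 + 9 = 128; Q' = 447 − 2·119 = 209.
The subsidy expands output by 209 − 195 = 14 past the efficient level; on those units the gap between marginal cost and willingness to pay runs from 0 up to 9.
DWL = ½ × 9 × 14 = 63.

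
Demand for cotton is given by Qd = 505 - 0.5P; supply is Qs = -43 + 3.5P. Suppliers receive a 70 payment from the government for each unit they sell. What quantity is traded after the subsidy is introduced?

Pre-subsidy: 505 - 0.5P = -43 + 3.5P gives P* = 137, Q* = 436.5.
With the subsidy, sellers receive Ps = Pb + 70 for each unit, where Pb is the price buyers pay.
Supply in terms of Pb becomes Qs = -43 + 3.5(Pb + 70) = 202 + 3.5Pb. Setting this equal to demand: 505 - 0.5Pb = 202 + 3.5Pb, so Pb = 75.75.
Sellers receive Ps = 75.75 + 70 = 145.75; Q' = 505 − 0.5·75.75 = 467.125.

Q' = 467.125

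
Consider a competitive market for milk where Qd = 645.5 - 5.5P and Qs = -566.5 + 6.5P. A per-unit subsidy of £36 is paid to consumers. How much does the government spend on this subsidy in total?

Government cost = £7101

Pre-subsidy: 645.5 - 5.5P = -566.5 + 6.5P gives P* = 101, Q* = 90.
With the rebate, buyers effectively pay Pb = Ps − 36, where Ps is the price sellers receive.
Demand in terms of Ps becomes Qd = 645.5 − 5.5(Ps − 36) = 843.5 - 5.5Ps. Setting this equal to supply: 843.5 - 5.5Ps = -566.5 + 6.5Ps, so Ps = 117.5.
Buyers pay Pb = 117.5 − 36 = 81.5; Q' = -566.5 + 6.5·117.5 = 197.25.
Government outlay = subsidy × quantity = 36 × 197.25 = 7101.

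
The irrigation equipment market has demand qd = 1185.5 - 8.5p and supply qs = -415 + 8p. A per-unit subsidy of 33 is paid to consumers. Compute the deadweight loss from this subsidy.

Deadweight loss = 2244

Pre-subsidy: 1185.5 - 8.5p = -415 + 8p gives p* = 97, q* = 361.
With the rebate, buyers effectively pay pb = ps − 33, where ps is the price sellers receive.
Demand in terms of ps becomes qd = 1185.5 − 8.5(ps − 33) = 1466 - 8.5ps. Setting this equal to supply: 1466 - 8.5ps = -415 + 8ps, so ps = 114.
Buyers pay pb = 114 − 33 = 81; q' = -415 + 8·114 = 497.
The subsidy expands output by 497 − 361 = 136 past the efficient level; on those units the gap between marginal cost and willingness to pay runs from 0 up to 33.
DWL = ½ × 33 × 136 = 2244.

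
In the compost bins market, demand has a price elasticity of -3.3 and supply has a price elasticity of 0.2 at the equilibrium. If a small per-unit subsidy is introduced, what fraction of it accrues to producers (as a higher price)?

Producer share = 33/35

For a small subsidy around the equilibrium, the benefit split depends on the relative slopes, which at a point are proportional to the elasticities.
Buyer share = εs/(εs + |εd|) = 0.2/(0.2 + 3.3) = 2/35; seller share = |εd|/(εs + |εd|) = 33/35.
So producers capture 33/35 of the subsidy.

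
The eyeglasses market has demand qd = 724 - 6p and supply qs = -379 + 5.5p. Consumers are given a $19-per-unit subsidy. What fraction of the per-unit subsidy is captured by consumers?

Pre-subsidy: 724 - 6p = -379 + 5.5p gives p* = 2206/23, q* = 3416/23.
With the rebate, buyers effectively pay pb = ps − 19, where ps is the price sellers receive.
Demand in terms of ps becomes qd = 724 − 6(ps − 19) = 838 - 6ps. Setting this equal to supply: 838 - 6ps = -379 + 5.5ps, so ps = 2434/23.
Buyers pay pb = 2434/23 − 19 = 1997/23; q' = -379 + 5.5·(2434/23) = 4670/23.
Buyers' price falls by p* − pb = 2206/23 − 1997/23 = 209/23; sellers' price rises by ps − p* = 2434/23 − 2206/23 = 228/23.
So consumers capture (209/23)/19 = 11/23 of each unit of subsidy.

Consumer share = 11/23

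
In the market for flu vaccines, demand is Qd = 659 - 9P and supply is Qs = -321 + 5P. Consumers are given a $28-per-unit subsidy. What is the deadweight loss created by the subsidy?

Deadweight loss = $1260

Pre-subsidy: 659 - 9P = -321 + 5P gives P* = 70, Q* = 29.
With the rebate, buyers effectively pay Pb = Ps − 28, where Ps is the price sellers receive.
Demand in terms of Ps becomes Qd = 659 − 9(Ps − 28) = 911 - 9Ps. Setting this equal to supply: 911 - 9Ps = -321 + 5Ps, so Ps = 88.
Buyers pay Pb = 88 − 28 = 60; Q' = -321 + 5·88 = 119.
The subsidy expands output by 119 − 29 = 90 past the efficient level; on those units the gap between marginal cost and willingness to pay runs from 0 up to 28.
DWL = ½ × 28 × 90 = 1260.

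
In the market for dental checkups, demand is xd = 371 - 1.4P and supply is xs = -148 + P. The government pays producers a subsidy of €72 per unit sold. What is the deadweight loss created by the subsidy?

Deadweight loss = €1512

Pre-subsidy: 371 - 1.4P = -148 + P gives P* = 216.25, x* = 68.25.
With the subsidy, sellers receive Ps = Pb + 72 for each unit, where Pb is the price buyers pay.
Supply in terms of Pb becomes xs = -148 + 1(Pb + 72) = -76 + Pb. Setting this equal to demand: 371 - 1.4Pb = -76 + Pb, so Pb = 186.25.
Sellers receive Ps = 186.25 + 72 = 258.25; x' = 371 − 1.4·186.25 = 110.25.
The subsidy expands output by 110.25 − 68.25 = 42 past the efficient level; on those units the gap between marginal cost and willingness to pay runs from 0 up to 72.
DWL = ½ × 72 × 42 = 1512.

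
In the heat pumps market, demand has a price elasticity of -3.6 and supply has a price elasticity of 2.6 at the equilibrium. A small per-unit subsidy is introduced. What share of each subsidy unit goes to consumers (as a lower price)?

For a small subsidy around the equilibrium, the benefit split depends on the relative slopes, which at a point are proportional to the elasticities.
Buyer share = εs/(εs + |εd|) = 2.6/(2.6 + 3.6) = 13/31; seller share = |εd|/(εs + |εd|) = 18/31.

Consumer share = 13/31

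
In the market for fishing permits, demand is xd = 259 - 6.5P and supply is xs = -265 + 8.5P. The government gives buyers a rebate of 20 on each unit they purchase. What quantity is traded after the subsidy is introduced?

Pre-subsidy: 259 - 6.5P = -265 + 8.5P gives P* = 524/15, x* = 479/15.
With the rebate, buyers effectively pay Pb = Ps − 20, where Ps is the price sellers receive.
Demand in terms of Ps becomes xd = 259 − 6.5(Ps − 20) = 389 - 6.5Ps. Setting this equal to supply: 389 - 6.5Ps = -265 + 8.5Ps, so Ps = 43.6.
Buyers pay Pb = 43.6 − 20 = 23.6; x' = -265 + 8.5·43.6 = 105.6.

x' = 105.6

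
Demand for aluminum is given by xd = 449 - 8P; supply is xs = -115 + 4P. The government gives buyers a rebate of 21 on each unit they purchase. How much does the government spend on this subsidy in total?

Pre-subsidy: 449 - 8P = -115 + 4P gives P* = 47, x* = 73.
With the rebate, buyers effectively pay Pb = Ps − 21, where Ps is the price sellers receive.
Demand in terms of Ps becomes xd = 449 − 8(Ps − 21) = 617 - 8Ps. Setting this equal to supply: 617 - 8Ps = -115 + 4Ps, so Ps = 61.
Buyers pay Pb = 61 − 21 = 40; x' = -115 + 4·61 = 129.
Government outlay = subsidy × quantity = 21 × 129 = 2709.

Government cost = 2709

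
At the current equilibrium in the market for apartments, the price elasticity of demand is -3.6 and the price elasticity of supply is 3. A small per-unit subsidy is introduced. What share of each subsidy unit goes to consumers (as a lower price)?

For a small subsidy around the equilibrium, the benefit split depends on the relative slopes, which at a point are proportional to the elasticities.
Buyer share = εs/(εs + |εd|) = 3/(3 + 3.6) = 5/11; seller share = |εd|/(εs + |εd|) = 6/11.

Consumer share = 5/11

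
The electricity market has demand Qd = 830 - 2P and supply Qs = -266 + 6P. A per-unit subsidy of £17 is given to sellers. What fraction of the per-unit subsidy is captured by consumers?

Consumer share = 0.75

Pre-subsidy: 830 - 2P = -266 + 6P gives P* = 137, Q* = 556.
With the subsidy, sellers receive Ps = Pb + 17 for each unit, where Pb is the price buyers pay.
Supply in terms of Pb becomes Qs = -266 + 6(Pb + 17) = -164 + 6Pb. Setting this equal to demand: 830 - 2Pb = -164 + 6Pb, so Pb = 124.25.
Sellers receive Ps = 124.25 + 17 = 141.25; Q' = 830 − 2·124.25 = 581.5.
Buyers' price falls by P* − Pb = 137 − 124.25 = 12.75; sellers' price rises by Ps − P* = 141.25 − 137 = 4.25.
So consumers capture 12.75/17 = 0.75 of each unit of subsidy.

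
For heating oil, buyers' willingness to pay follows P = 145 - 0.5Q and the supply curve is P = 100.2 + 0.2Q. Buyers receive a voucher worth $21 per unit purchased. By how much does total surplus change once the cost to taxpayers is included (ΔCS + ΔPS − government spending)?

Pre-subsidy: 145 - 0.5Q = 100.2 + 0.2Q gives Q* = 64 and P* = 113.
With the rebate, buyers effectively pay Pb = Ps − 21, where Ps is the price sellers receive.
On the curves, Pb = 145 - 0.5Q and Ps = 100.2 + 0.2Q; the wedge Ps − Pb = 21 gives 100.2 + 0.2Q − (145 - 0.5Q) = 21, so Q' = 94.
Then Pb = 145 − 0.5·94 = 98 and Ps = 100.2 + 0.2·94 = 119.
ΔCS = ½(64 + 94)(113 − 98) = 1185; ΔPS = ½(64 + 94)(119 − 113) = 474.
Government spending = 21 × 94 = 1974.
Net change = 1185 + 474 − 1974 = -315. The loss equals the DWL triangle ½·21·30.

Net change in total surplus = -$315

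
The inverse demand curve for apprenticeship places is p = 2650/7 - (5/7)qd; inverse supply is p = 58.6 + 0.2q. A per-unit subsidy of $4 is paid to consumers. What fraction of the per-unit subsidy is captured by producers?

Producer share = 0.21875

Pre-subsidy: 2650/7 - (5/7)q = 58.6 + 0.2q gives q* = 349.96875 and p* = 128.59375.
With the rebate, buyers effectively pay pb = ps − 4, where ps is the price sellers receive.
On the curves, pb = 2650/7 - (5/7)q and ps = 58.6 + 0.2q; the wedge ps − pb = 4 gives 58.6 + 0.2q − (2650/7 - (5/7)q) = 4, so q' = 354.34375.
Then pb = 2650/7 − (5/7)·354.34375 = 125.46875 and ps = 58.6 + 0.2·354.34375 = 129.46875.
Buyers' price falls by p* − pb = 128.59375 − 125.46875 = 3.125; sellers' price rises by ps − p* = 129.46875 − 128.59375 = 0.875.
So producers capture 0.875/4 = 0.21875 of each unit of subsidy.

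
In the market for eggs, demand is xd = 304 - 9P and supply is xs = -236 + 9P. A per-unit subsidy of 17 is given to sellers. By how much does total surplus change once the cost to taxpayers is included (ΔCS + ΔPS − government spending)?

Net change in total surplus = -650.25

Pre-subsidy: 304 - 9P = -236 + 9P gives P* = 30, x* = 34.
With the subsidy, sellers receive Ps = Pb + 17 for each unit, where Pb is the price buyers pay.
Supply in terms of Pb becomes xs = -236 + 9(Pb + 17) = -83 + 9Pb. Setting this equal to demand: 304 - 9Pb = -83 + 9Pb, so Pb = 21.5.
Sellers receive Ps = 21.5 + 17 = 38.5; x' = 304 − 9·21.5 = 110.5.
ΔCS = ½(34 + 110.5)(30 − 21.5) = 614.125; ΔPS = ½(34 + 110.5)(38.5 − 30) = 614.125.
Government spending = 17 × 110.5 = 1878.5.
Net change = 614.125 + 614.125 − 1878.5 = -650.25. The loss equals the DWL triangle ½·17·76.5.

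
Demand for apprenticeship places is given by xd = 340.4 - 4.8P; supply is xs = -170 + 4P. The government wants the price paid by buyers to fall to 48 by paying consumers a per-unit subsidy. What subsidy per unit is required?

At a buyer price of 48, quantity demanded is 340.4 − 4.8·48 = 110.
Sellers supply 110 only when they receive Ps with -170 + 4·Ps = 110, i.e. Ps = 70.
s = Ps − Pb = 70 − 48 = 22.

Required subsidy s = 22 per unit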